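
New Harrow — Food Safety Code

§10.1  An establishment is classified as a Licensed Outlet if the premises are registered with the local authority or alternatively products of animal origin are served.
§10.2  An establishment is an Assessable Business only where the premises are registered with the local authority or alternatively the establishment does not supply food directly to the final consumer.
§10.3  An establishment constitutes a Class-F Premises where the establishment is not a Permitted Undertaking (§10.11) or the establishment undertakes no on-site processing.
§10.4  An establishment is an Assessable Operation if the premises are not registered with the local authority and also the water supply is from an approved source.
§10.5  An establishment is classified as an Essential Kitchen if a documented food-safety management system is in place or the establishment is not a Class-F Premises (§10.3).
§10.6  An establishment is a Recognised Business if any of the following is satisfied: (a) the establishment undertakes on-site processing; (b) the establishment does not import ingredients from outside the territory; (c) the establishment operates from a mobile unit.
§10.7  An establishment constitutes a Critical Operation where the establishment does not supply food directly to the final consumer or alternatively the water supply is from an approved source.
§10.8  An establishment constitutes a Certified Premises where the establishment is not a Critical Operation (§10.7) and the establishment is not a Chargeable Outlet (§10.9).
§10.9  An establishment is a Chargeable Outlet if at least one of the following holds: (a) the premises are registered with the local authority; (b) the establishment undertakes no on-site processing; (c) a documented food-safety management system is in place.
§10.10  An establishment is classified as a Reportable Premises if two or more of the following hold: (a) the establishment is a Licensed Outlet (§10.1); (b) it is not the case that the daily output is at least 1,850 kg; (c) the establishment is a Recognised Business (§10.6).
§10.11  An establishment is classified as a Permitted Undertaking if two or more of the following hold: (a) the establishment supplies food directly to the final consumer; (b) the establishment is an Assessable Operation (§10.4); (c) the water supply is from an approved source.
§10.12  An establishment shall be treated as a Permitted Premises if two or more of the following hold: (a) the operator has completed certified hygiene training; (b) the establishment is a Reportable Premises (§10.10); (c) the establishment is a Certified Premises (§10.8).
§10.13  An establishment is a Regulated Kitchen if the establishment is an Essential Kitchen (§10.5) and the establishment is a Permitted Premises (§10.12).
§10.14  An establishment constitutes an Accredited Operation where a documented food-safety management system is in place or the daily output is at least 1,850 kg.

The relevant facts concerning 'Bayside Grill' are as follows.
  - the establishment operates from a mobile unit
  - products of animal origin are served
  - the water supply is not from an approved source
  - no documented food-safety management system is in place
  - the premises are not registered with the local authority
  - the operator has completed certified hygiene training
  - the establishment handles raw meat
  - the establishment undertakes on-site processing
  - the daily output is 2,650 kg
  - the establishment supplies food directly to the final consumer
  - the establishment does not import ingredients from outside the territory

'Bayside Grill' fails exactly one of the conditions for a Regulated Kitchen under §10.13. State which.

§10.4 — Assessable Operation: [the premises are not registered with the local authority? yes] AND [the water supply is from an approved source? no] → not satisfied.
§10.11 — Permitted Undertaking: the establishment supplies food directly to the final consumer? yes; Assessable Operation (§10.4)? no; the water supply is from an approved source? no — 1 of 3 hold (need ≥2) → not satisfied.
§10.3 — Class-F Premises: [not a Permitted Undertaking (§10.11)? yes] OR [the establishment undertakes no on-site processing? no] → satisfied.
§10.5 — Essential Kitchen: [a documented food-safety management system is in place? no] OR [not a Class-F Premises (§10.3)? no] → not satisfied.
§10.1 — Licensed Outlet: [the premises are registered with the local authority? no] OR [products of animal origin are served? yes] → satisfied.
§10.6 — Recognised Business: [the establishment undertakes on-site processing? yes] OR [the establishment does not import ingredients from outside the territory? yes] OR [the establishment operates from a mobile unit? yes] → satisfied.
§10.10 — Reportable Premises: Licensed Outlet (§10.1)? yes; daily output: 2,650 kg ≥ 1,850 kg? yes, so negated condition no; Recognised Business (§10.6)? yes — 2 of 3 hold (need ≥2) → satisfied.
§10.7 — Critical Operation: [the establishment does not supply food directly to the final consumer? no] OR [the water supply is from an approved source? no] → not satisfied.
§10.9 — Chargeable Outlet: [the premises are registered with the local authority? no] OR [the establishment undertakes no on-site processing? no] OR [a documented food-safety management system is in place? no] → not satisfied.
§10.8 — Certified Premises: [not a Critical Operation (§10.7)? yes] AND [not a Chargeable Outlet (§10.9)? yes] → satisfied.
§10.12 — Permitted Premises: the operator has completed certified hygiene training? yes; Reportable Premises (§10.10)? yes; Certified Premises (§10.8)? yes — 3 of 3 hold (need ≥2) → satisfied.
§10.13 — Regulated Kitchen: [Essential Kitchen (§10.5)? no] AND [Permitted Premises (§10.12)? yes] → not satisfied.

Essential Kitchen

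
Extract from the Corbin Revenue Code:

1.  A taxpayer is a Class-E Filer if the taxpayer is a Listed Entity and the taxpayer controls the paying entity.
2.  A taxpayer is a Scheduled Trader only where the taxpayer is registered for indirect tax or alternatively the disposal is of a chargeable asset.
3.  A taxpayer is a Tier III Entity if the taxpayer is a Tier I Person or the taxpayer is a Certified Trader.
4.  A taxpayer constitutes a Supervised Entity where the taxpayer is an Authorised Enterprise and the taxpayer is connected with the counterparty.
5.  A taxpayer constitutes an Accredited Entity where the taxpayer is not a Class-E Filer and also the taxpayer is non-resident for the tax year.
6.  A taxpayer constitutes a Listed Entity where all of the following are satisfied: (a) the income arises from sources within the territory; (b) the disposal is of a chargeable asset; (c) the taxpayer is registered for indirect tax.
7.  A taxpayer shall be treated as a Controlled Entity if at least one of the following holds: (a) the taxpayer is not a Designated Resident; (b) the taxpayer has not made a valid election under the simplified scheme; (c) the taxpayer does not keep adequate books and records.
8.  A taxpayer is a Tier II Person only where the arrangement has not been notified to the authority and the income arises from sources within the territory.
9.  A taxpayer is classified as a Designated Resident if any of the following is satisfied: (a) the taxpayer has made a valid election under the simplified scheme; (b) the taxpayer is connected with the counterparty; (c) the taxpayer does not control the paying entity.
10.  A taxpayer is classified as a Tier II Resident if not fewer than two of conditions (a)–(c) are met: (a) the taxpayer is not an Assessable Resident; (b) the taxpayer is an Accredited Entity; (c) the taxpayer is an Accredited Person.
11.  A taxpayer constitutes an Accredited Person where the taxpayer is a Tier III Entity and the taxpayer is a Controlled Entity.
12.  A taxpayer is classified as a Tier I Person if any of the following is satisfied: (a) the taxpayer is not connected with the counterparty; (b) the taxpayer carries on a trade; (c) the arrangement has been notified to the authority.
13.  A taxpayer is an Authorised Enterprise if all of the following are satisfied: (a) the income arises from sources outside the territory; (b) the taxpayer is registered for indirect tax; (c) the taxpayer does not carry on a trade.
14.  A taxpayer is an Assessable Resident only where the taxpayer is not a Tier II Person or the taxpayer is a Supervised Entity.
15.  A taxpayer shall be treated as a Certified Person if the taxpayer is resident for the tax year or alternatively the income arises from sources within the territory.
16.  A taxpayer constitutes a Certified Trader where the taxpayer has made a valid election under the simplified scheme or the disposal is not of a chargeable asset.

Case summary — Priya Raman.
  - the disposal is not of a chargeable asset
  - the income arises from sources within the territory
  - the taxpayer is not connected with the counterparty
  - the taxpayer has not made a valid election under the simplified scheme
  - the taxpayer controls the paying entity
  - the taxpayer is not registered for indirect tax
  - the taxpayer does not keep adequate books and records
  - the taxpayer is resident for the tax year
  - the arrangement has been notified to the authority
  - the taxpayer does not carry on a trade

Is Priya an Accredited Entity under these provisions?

paragraph 6 — Listed Entity: [the income arises from sources within the territory? yes] AND [the disposal is of a chargeable asset? no] AND [the taxpayer is registered for indirect tax? no] → not satisfied.
paragraph 1 — Class-E Filer: [Listed Entity (paragraph 6)? no] AND [the taxpayer controls the paying entity? yes] → not satisfied.
paragraph 5 — Accredited Entity: [not a Class-E Filer (paragraph 1)? yes] AND [the taxpayer is non-resident for the tax year? no] → not satisfied.

No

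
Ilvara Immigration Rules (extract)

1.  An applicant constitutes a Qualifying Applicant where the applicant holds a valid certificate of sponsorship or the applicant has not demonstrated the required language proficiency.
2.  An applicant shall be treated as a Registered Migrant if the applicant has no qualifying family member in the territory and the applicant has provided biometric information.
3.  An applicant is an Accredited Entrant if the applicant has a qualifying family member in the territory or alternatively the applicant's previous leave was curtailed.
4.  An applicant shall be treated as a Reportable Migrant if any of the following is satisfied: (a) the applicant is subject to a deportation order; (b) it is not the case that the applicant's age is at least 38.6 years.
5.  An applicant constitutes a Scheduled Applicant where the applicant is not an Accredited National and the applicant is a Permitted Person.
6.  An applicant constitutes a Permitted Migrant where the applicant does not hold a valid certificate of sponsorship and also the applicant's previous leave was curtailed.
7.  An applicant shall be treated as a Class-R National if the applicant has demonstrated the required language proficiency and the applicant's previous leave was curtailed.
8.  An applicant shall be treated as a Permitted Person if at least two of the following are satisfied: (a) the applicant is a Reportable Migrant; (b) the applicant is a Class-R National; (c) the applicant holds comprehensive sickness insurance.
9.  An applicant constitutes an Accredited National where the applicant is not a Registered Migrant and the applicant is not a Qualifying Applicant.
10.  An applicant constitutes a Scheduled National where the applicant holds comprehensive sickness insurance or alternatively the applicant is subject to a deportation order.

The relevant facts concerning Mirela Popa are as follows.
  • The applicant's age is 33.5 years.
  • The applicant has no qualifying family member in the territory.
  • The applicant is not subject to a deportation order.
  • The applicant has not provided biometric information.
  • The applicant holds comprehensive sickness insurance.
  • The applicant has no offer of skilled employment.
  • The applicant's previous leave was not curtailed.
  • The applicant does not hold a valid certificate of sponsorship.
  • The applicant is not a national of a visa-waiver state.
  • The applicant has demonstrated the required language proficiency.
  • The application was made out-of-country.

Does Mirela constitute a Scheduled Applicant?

No

Under paragraph 2: the applicant has no qualifying family member in the territory? yes; and the applicant has provided biometric information? no. So the applicant is not a Registered Migrant.
Under paragraph 1: the applicant holds a valid certificate of sponsorship? no; or the applicant has not demonstrated the required language proficiency? no. So the applicant is not a Qualifying Applicant.
Under paragraph 9: not a Registered Migrant (paragraph 2)? yes; and not a Qualifying Applicant (paragraph 1)? yes. So the applicant is an Accredited National.
Under paragraph 4: the applicant is subject to a deportation order? no; or applicant's age: 33.5 years ≥ 38.6 years? no, so negated condition yes. So the applicant is a Reportable Migrant.
Under paragraph 7: the applicant has demonstrated the required language proficiency? yes; and the applicant's previous leave was curtailed? no. So the applicant is not a Class-R National.
Under paragraph 8: Reportable Migrant (paragraph 4)? yes; Class-R National (paragraph 7)? no; the applicant holds comprehensive sickness insurance? yes — 2 of 3 hold (need ≥2) → satisfied.
Under paragraph 5: not an Accredited National (paragraph 9)? no; and Permitted Person (paragraph 8)? yes. So the applicant is not a Scheduled Applicant.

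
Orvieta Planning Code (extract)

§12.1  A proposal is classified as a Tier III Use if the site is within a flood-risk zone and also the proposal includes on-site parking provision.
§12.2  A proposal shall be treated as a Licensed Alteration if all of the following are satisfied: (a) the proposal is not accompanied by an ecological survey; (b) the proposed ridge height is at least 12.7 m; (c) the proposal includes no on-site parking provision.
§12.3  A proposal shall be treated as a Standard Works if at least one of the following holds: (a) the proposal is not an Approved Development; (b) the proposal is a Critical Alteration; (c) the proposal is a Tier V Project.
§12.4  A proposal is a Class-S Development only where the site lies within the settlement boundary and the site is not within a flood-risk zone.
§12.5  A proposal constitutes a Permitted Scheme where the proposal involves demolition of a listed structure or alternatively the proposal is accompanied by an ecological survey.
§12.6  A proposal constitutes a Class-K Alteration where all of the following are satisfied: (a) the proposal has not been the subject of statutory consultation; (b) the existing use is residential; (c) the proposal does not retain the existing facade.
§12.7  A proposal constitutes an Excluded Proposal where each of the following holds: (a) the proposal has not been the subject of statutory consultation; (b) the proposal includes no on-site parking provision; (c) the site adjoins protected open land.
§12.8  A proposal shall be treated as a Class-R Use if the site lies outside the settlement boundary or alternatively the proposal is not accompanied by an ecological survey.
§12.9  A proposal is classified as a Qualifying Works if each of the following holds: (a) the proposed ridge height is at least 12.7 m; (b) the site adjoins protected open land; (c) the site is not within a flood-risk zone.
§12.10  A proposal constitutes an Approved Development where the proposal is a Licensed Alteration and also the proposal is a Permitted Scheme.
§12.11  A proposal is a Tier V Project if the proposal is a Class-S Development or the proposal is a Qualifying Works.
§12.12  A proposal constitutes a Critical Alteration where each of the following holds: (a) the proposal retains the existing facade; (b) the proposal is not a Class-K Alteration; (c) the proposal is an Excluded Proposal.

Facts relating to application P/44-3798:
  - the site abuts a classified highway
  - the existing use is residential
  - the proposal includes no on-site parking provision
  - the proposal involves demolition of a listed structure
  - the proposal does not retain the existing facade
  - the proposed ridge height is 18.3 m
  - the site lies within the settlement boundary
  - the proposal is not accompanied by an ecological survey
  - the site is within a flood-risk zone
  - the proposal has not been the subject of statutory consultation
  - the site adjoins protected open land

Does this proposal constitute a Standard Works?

No

§12.2 — Licensed Alteration: [the proposal is not accompanied by an ecological survey? yes] AND [proposed ridge height: 18.3 m ≥ 12.7 m? yes] AND [the proposal includes no on-site parking provision? yes] → satisfied.
§12.5 — Permitted Scheme: [the proposal involves demolition of a listed structure? yes] OR [the proposal is accompanied by an ecological survey? no] → satisfied.
§12.10 — Approved Development: [Licensed Alteration (§12.2)? yes] AND [Permitted Scheme (§12.5)? yes] → satisfied.
§12.6 — Class-K Alteration: [the proposal has not been the subject of statutory consultation? yes] AND [the existing use is residential? yes] AND [the proposal does not retain the existing facade? yes] → satisfied.
§12.7 — Excluded Proposal: [the proposal has not been the subject of statutory consultation? yes] AND [the proposal includes no on-site parking provision? yes] AND [the site adjoins protected open land? yes] → satisfied.
§12.12 — Critical Alteration: [the proposal retains the existing facade? no] AND [not a Class-K Alteration (§12.6)? no] AND [Excluded Proposal (§12.7)? yes] → not satisfied.
§12.4 — Class-S Development: [the site lies within the settlement boundary? yes] AND [the site is not within a flood-risk zone? no] → not satisfied.
§12.9 — Qualifying Works: [proposed ridge height: 18.3 m ≥ 12.7 m? yes] AND [the site adjoins protected open land? yes] AND [the site is not within a flood-risk zone? no] → not satisfied.
§12.11 — Tier V Project: [Class-S Development (§12.4)? no] OR [Qualifying Works (§12.9)? no] → not satisfied.
§12.3 — Standard Works: [not an Approved Development (§12.10)? no] OR [Critical Alteration (§12.12)? no] OR [Tier V Project (§12.11)? no] → not satisfied.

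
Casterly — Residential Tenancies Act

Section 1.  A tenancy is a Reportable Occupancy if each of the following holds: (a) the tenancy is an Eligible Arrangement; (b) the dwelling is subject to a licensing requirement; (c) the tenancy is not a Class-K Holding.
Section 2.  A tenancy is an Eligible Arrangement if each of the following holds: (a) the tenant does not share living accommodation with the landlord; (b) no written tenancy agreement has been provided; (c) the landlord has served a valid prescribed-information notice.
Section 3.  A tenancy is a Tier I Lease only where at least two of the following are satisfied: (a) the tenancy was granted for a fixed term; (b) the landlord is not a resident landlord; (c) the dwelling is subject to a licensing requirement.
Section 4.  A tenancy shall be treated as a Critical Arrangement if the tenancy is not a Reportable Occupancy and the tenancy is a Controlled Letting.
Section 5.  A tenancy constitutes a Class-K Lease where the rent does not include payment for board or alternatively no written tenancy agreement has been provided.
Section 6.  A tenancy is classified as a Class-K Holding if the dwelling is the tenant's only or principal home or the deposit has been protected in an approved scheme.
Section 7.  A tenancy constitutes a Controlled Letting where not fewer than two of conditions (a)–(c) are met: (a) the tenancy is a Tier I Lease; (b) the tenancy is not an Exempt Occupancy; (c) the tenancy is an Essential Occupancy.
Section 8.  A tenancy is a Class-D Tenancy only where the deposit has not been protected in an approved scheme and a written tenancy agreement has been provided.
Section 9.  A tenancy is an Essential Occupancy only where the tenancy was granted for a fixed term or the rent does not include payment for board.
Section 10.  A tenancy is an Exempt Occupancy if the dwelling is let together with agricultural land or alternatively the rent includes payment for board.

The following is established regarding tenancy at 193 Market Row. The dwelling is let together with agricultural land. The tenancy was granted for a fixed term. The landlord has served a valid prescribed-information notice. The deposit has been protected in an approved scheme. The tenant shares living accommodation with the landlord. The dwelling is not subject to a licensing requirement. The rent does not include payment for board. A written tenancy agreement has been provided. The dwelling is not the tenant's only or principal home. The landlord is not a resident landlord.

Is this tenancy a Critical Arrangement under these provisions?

Yes

section 2 — Eligible Arrangement: [the tenant does not share living accommodation with the landlord? no] AND [no written tenancy agreement has been provided? no] AND [the landlord has served a valid prescribed-information notice? yes] → not satisfied.
section 6 — Class-K Holding: [the dwelling is the tenant's only or principal home? no] OR [the deposit has been protected in an approved scheme? yes] → satisfied.
section 1 — Reportable Occupancy: [Eligible Arrangement (section 2)? no] AND [the dwelling is subject to a licensing requirement? no] AND [not a Class-K Holding (section 6)? no] → not satisfied.
section 3 — Tier I Lease: the tenancy was granted for a fixed term? yes; the landlord is not a resident landlord? yes; the dwelling is subject to a licensing requirement? no — 2 of 3 hold (need ≥2) → satisfied.
section 10 — Exempt Occupancy: [the dwelling is let together with agricultural land? yes] OR [the rent includes payment for board? no] → satisfied.
section 9 — Essential Occupancy: [the tenancy was granted for a fixed term? yes] OR [the rent does not include payment for board? yes] → satisfied.
section 7 — Controlled Letting: Tier I Lease (section 3)? yes; not an Exempt Occupancy (section 10)? no; Essential Occupancy (section 9)? yes — 2 of 3 hold (need ≥2) → satisfied.
section 4 — Critical Arrangement: [not a Reportable Occupancy (section 1)? yes] AND [Controlled Letting (section 7)? yes] → satisfied.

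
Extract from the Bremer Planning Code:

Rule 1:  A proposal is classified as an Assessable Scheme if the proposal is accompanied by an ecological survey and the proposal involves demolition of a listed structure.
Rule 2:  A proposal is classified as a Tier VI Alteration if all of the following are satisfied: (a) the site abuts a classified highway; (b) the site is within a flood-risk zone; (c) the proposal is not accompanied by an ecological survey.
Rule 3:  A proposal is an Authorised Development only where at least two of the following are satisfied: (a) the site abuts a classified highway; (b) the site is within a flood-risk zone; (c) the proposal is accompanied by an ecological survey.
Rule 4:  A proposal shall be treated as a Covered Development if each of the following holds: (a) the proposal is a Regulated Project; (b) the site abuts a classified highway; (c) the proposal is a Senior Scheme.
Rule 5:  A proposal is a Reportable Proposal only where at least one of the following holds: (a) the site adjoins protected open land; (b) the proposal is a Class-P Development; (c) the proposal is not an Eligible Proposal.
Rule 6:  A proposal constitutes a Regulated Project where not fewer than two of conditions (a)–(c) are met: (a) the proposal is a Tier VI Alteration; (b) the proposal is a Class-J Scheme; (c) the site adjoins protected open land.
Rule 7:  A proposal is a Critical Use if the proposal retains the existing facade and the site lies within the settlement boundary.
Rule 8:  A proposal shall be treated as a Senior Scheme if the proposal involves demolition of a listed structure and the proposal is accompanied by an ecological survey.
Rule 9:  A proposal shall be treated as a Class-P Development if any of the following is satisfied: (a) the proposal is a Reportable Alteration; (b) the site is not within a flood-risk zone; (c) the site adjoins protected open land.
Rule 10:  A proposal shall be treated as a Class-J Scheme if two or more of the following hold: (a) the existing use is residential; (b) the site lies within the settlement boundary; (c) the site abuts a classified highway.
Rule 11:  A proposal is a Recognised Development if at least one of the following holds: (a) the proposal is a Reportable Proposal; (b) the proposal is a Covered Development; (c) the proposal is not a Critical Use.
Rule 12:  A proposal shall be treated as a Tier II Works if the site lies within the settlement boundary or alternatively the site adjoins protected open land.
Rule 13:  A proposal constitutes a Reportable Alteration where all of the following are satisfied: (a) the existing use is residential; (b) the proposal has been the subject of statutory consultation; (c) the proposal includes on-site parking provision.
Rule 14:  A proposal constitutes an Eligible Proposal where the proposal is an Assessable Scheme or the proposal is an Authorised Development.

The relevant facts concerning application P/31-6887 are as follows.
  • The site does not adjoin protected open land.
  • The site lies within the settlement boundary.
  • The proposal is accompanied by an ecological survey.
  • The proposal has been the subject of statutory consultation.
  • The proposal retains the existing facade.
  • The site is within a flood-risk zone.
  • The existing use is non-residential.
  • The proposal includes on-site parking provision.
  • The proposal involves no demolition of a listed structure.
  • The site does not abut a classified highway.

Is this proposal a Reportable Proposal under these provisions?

rule 13 — Reportable Alteration: [the existing use is residential? no] AND [the proposal has been the subject of statutory consultation? yes] AND [the proposal includes on-site parking provision? yes] → not satisfied.
rule 9 — Class-P Development: [Reportable Alteration (rule 13)? no] OR [the site is not within a flood-risk zone? no] OR [the site adjoins protected open land? no] → not satisfied.
rule 1 — Assessable Scheme: [the proposal is accompanied by an ecological survey? yes] AND [the proposal involves demolition of a listed structure? no] → not satisfied.
rule 3 — Authorised Development: the site abuts a classified highway? no; the site is within a flood-risk zone? yes; the proposal is accompanied by an ecological survey? yes — 2 of 3 hold (need ≥2) → satisfied.
rule 14 — Eligible Proposal: [Assessable Scheme (rule 1)? no] OR [Authorised Development (rule 3)? yes] → satisfied.
rule 5 — Reportable Proposal: [the site adjoins protected open land? no] OR [Class-P Development (rule 9)? no] OR [not an Eligible Proposal (rule 14)? no] → not satisfied.

No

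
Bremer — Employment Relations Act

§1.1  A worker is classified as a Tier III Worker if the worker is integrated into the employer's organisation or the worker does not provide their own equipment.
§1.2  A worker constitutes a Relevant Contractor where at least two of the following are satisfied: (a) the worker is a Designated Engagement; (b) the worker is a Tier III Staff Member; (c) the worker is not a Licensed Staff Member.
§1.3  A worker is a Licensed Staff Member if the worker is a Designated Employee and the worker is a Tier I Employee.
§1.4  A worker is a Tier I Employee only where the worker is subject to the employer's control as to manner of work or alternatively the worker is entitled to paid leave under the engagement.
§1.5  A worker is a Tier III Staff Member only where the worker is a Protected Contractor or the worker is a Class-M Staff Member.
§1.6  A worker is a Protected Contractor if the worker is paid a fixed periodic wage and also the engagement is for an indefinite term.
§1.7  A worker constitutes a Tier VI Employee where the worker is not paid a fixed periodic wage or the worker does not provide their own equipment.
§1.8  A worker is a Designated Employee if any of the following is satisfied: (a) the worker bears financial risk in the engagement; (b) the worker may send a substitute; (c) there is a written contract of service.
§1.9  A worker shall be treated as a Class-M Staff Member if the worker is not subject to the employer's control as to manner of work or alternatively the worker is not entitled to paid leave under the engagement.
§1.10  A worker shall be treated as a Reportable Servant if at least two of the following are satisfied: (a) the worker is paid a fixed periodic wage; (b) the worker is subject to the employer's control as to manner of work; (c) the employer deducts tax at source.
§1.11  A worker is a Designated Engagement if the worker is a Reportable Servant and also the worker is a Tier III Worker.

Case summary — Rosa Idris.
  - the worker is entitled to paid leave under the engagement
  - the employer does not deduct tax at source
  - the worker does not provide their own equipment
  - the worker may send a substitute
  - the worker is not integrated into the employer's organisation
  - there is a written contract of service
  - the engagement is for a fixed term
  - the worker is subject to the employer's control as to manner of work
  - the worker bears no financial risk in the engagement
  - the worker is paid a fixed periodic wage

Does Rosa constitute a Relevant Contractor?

No

§1.10 — Reportable Servant: the worker is paid a fixed periodic wage? yes; the worker is subject to the employer's control as to manner of work? yes; the employer deducts tax at source? no — 2 of 3 hold (need ≥2) → satisfied.
§1.1 — Tier III Worker: [the worker is integrated into the employer's organisation? no] OR [the worker does not provide their own equipment? yes] → satisfied.
§1.11 — Designated Engagement: [Reportable Servant (§1.10)? yes] AND [Tier III Worker (§1.1)? yes] → satisfied.
§1.6 — Protected Contractor: [the worker is paid a fixed periodic wage? yes] AND [the engagement is for an indefinite term? no] → not satisfied.
§1.9 — Class-M Staff Member: [the worker is not subject to the employer's control as to manner of work? no] OR [the worker is not entitled to paid leave under the engagement? no] → not satisfied.
§1.5 — Tier III Staff Member: [Protected Contractor (§1.6)? no] OR [Class-M Staff Member (§1.9)? no] → not satisfied.
§1.8 — Designated Employee: [the worker bears financial risk in the engagement? no] OR [the worker may send a substitute? yes] OR [there is a written contract of service? yes] → satisfied.
§1.4 — Tier I Employee: [the worker is subject to the employer's control as to manner of work? yes] OR [the worker is entitled to paid leave under the engagement? yes] → satisfied.
§1.3 — Licensed Staff Member: [Designated Employee (§1.8)? yes] AND [Tier I Employee (§1.4)? yes] → satisfied.
§1.2 — Relevant Contractor: Designated Engagement (§1.11)? yes; Tier III Staff Member (§1.5)? no; not a Licensed Staff Member (§1.3)? no — 1 of 3 hold (need ≥2) → not satisfied.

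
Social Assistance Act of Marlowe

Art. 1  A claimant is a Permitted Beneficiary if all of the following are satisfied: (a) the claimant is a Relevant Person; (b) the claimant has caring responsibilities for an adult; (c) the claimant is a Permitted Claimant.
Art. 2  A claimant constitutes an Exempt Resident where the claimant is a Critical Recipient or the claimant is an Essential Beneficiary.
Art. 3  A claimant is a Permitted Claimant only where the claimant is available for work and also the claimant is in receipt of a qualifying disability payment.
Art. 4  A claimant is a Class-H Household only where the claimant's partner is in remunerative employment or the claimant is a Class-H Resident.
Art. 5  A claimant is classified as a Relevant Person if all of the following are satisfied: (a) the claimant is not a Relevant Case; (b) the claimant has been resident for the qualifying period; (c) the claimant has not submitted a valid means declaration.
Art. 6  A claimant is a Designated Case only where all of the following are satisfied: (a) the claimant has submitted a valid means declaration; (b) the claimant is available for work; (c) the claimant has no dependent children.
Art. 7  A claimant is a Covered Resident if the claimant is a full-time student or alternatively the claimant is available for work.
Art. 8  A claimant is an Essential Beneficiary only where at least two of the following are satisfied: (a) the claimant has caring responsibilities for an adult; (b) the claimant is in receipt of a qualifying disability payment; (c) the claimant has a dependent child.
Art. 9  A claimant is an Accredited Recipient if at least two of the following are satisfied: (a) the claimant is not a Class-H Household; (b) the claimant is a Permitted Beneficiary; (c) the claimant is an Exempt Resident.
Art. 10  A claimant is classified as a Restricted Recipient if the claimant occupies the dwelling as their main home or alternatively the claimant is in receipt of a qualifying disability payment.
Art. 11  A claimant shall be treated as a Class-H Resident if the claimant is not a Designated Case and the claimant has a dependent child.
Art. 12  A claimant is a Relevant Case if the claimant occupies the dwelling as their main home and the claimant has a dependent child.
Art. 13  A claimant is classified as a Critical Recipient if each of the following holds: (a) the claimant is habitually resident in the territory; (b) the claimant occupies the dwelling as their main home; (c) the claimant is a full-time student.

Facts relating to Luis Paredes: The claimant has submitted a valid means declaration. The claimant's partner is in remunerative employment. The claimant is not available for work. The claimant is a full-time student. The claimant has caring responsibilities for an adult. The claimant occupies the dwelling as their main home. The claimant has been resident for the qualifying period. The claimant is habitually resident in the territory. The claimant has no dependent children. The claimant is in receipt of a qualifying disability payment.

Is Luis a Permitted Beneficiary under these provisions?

No

Under article 12: the claimant occupies the dwelling as their main home? yes; and the claimant has a dependent child? no. So the claimant is not a Relevant Case.
Under article 5: not a Relevant Case (article 12)? yes; and the claimant has been resident for the qualifying period? yes; and the claimant has not submitted a valid means declaration? no. So the claimant is not a Relevant Person.
Under article 3: the claimant is available for work? no; and the claimant is in receipt of a qualifying disability payment? yes. So the claimant is not a Permitted Claimant.
Under article 1: Relevant Person (article 5)? no; and the claimant has caring responsibilities for an adult? yes; and Permitted Claimant (article 3)? no. So the claimant is not a Permitted Beneficiary.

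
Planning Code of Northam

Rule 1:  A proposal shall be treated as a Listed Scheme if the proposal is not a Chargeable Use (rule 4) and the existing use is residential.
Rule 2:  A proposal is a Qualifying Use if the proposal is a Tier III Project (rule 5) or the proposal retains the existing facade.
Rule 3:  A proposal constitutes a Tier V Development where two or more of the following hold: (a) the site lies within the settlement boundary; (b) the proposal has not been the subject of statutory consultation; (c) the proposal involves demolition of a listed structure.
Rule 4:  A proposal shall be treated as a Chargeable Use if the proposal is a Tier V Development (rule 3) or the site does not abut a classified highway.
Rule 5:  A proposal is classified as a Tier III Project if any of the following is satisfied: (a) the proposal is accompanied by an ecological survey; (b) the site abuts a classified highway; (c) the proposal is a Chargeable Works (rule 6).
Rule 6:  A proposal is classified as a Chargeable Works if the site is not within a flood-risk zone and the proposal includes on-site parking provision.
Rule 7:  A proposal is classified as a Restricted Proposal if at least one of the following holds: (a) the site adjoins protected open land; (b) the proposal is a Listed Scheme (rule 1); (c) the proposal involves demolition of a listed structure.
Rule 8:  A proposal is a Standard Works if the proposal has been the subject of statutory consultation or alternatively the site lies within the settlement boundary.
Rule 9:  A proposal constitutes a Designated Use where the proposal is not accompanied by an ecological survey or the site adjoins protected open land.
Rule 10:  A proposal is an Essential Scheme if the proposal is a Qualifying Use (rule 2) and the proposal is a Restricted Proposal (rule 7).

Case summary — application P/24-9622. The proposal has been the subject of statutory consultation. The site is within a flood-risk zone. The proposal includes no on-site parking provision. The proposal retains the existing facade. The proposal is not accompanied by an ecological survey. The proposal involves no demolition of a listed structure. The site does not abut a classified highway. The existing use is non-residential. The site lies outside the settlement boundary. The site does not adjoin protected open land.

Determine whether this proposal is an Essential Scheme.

rule 6 — Chargeable Works: [the site is not within a flood-risk zone? no] AND [the proposal includes on-site parking provision? no] → not satisfied.
rule 5 — Tier III Project: [the proposal is accompanied by an ecological survey? no] OR [the site abuts a classified highway? no] OR [Chargeable Works (rule 6)? no] → not satisfied.
rule 2 — Qualifying Use: [Tier III Project (rule 5)? no] OR [the proposal retains the existing facade? yes] → satisfied.
rule 3 — Tier V Development: the site lies within the settlement boundary? no; the proposal has not been the subject of statutory consultation? no; the proposal involves demolition of a listed structure? no — 0 of 3 hold (need ≥2) → not satisfied.
rule 4 — Chargeable Use: [Tier V Development (rule 3)? no] OR [the site does not abut a classified highway? yes] → satisfied.
rule 1 — Listed Scheme: [not a Chargeable Use (rule 4)? no] AND [the existing use is residential? no] → not satisfied.
rule 7 — Restricted Proposal: [the site adjoins protected open land? no] OR [Listed Scheme (rule 1)? no] OR [the proposal involves demolition of a listed structure? no] → not satisfied.
rule 10 — Essential Scheme: [Qualifying Use (rule 2)? yes] AND [Restricted Proposal (rule 7)? no] → not satisfied.

No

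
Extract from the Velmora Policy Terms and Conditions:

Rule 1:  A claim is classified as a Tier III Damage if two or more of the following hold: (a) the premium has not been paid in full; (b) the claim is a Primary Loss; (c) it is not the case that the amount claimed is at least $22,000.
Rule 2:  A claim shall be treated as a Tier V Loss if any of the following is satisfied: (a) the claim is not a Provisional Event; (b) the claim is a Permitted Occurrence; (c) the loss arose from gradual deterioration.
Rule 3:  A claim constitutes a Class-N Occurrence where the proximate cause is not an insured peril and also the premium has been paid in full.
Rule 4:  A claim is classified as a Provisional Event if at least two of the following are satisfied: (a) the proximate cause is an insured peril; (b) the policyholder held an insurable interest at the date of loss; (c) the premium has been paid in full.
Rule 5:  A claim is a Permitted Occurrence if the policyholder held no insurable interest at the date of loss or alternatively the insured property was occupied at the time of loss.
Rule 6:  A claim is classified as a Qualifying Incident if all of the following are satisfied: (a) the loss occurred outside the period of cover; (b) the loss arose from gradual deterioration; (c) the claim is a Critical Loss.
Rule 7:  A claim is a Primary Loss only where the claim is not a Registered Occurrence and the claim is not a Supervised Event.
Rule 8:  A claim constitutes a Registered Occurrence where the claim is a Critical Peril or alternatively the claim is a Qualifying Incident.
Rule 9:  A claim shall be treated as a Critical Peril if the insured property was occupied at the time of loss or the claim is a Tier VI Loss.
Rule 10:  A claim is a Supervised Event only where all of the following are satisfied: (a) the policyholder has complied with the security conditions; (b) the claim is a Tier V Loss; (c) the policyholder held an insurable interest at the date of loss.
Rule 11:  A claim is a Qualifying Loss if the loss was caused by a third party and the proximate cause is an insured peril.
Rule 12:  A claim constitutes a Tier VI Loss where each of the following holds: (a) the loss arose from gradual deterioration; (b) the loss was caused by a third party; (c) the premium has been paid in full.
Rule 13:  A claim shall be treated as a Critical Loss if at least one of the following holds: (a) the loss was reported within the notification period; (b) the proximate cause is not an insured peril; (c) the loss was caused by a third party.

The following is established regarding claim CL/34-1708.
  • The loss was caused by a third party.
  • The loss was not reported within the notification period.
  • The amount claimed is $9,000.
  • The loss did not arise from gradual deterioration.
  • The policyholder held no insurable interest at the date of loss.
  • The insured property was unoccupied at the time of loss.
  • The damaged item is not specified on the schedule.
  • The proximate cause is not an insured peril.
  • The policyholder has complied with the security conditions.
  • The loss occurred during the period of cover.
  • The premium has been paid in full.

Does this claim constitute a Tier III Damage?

rule 12 — Tier VI Loss: [the loss arose from gradual deterioration? no] AND [the loss was caused by a third party? yes] AND [the premium has been paid in full? yes] → not satisfied.
rule 9 — Critical Peril: [the insured property was occupied at the time of loss? no] OR [Tier VI Loss (rule 12)? no] → not satisfied.
rule 13 — Critical Loss: [the loss was reported within the notification period? no] OR [the proximate cause is not an insured peril? yes] OR [the loss was caused by a third party? yes] → satisfied.
rule 6 — Qualifying Incident: [the loss occurred outside the period of cover? no] AND [the loss arose from gradual deterioration? no] AND [Critical Loss (rule 13)? yes] → not satisfied.
rule 8 — Registered Occurrence: [Critical Peril (rule 9)? no] OR [Qualifying Incident (rule 6)? no] → not satisfied.
rule 4 — Provisional Event: the proximate cause is an insured peril? no; the policyholder held an insurable interest at the date of loss? no; the premium has been paid in full? yes — 1 of 3 hold (need ≥2) → not satisfied.
rule 5 — Permitted Occurrence: [the policyholder held no insurable interest at the date of loss? yes] OR [the insured property was occupied at the time of loss? no] → satisfied.
rule 2 — Tier V Loss: [not a Provisional Event (rule 4)? yes] OR [Permitted Occurrence (rule 5)? yes] OR [the loss arose from gradual deterioration? no] → satisfied.
rule 10 — Supervised Event: [the policyholder has complied with the security conditions? yes] AND [Tier V Loss (rule 2)? yes] AND [the policyholder held an insurable interest at the date of loss? no] → not satisfied.
rule 7 — Primary Loss: [not a Registered Occurrence (rule 8)? yes] AND [not a Supervised Event (rule 10)? yes] → satisfied.
rule 1 — Tier III Damage: the premium has not been paid in full? no; Primary Loss (rule 7)? yes; amount claimed: $9,000 ≥ $22,000? no, so negated condition yes — 2 of 3 hold (need ≥2) → satisfied.

Yes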